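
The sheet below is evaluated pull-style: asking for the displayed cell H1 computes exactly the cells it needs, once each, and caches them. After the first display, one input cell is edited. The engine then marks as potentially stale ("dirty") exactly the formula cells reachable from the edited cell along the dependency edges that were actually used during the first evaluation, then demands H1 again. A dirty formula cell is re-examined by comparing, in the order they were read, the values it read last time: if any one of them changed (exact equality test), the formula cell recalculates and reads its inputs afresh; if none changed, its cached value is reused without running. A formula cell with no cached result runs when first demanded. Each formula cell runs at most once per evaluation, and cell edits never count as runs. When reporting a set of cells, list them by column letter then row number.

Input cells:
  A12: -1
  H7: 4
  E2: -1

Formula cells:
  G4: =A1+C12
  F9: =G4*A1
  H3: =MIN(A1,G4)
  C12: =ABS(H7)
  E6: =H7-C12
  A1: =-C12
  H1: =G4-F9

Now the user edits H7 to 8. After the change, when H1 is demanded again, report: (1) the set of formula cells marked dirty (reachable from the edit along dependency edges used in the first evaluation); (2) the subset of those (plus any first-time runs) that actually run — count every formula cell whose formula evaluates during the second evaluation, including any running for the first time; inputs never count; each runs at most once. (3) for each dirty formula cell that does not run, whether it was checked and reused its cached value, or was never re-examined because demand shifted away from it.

First demand of the output computes:
  C12 = ABS(4) = 4
  A1 = -(4) = -4
  G4 = -4 + 4 = 0
  F9 = 0 * -4 = 0
  H1 = 0 - 0 = 0

After the edit, cleaning proceeds:
  C12: a read changed (H7 4->8) — executes, giving 8.
  A1: a read changed (C12 4->8) — executes, giving -8.
  G4: a read changed (A1 -4->-8; C12 4->8) — executes, giving 0 — identical to its old value.
  F9: a read changed (A1 -4->-8) — executes, giving 0 — identical to its old value.
  H1: dirty, but its reads are unchanged (G4 unchanged, F9 unchanged); cached 0 stands.

Note where the cutoff bites: H1 is checked, finds nothing changed, and keeps its cache.

The edit dirties: A1, C12, F9, G4, H1.
4 formula cells run: A1, C12, F9, G4.
Cache hits after checking: H1.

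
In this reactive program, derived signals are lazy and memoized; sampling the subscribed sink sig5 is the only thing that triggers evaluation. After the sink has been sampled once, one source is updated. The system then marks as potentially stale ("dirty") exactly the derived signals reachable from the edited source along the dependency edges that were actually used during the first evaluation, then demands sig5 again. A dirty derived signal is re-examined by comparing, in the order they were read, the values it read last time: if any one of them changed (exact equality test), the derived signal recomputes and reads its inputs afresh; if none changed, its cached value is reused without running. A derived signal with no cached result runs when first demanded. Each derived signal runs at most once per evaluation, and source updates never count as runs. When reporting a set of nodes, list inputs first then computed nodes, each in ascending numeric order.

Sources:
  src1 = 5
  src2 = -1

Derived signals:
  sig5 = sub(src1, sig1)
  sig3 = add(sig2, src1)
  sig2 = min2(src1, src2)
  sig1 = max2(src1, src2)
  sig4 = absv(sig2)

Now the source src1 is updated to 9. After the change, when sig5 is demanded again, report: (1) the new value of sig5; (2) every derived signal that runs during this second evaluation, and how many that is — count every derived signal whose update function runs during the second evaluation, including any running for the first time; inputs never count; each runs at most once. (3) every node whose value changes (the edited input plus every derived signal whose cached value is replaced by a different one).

First demand of the output computes:
  sig1 = max2(5, -1) = 5
  sig5 = sub(5, 5) = 0

After the edit, cleaning proceeds:
  sig1: a read changed (src1 5->9) — executes, giving 9.
  sig5: a read changed (src1 5->9; sig1 5->9) — executes, giving 0 — identical to its old value.

Demanding sig5 again yields 0.
2 derived signals run: sig1, sig5.
The nodes whose values change: src1, sig1.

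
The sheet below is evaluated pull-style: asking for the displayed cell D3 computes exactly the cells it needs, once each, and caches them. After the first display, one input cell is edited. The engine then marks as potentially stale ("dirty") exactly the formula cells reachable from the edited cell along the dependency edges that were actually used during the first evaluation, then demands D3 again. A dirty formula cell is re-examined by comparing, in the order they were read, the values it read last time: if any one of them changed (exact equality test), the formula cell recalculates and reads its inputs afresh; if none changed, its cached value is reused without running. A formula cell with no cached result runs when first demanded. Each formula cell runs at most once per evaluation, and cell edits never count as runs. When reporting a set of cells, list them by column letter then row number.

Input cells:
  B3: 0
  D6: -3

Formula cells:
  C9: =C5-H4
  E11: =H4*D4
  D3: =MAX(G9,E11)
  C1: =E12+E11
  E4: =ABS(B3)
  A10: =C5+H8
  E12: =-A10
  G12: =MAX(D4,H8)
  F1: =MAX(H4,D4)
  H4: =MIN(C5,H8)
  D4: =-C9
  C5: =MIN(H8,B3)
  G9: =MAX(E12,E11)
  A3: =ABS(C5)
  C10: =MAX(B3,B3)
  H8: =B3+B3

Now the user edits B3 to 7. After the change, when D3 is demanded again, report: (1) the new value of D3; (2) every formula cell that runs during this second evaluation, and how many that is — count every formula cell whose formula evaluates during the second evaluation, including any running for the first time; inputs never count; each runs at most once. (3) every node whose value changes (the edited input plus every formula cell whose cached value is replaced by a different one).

Demanding D3 again yields 0.
8 formula cells run: A10, C5, C9, E11, E12, G9, H4, H8.
The nodes whose values change: A10, B3, C5, E12, H4, H8.
Note where the cutoff bites: D4 is checked, finds nothing changed, and keeps its cache.

First demand of the output computes:
  H8 = 0 + 0 = 0
  C5 = MIN(0, 0) = 0
  A10 = 0 + 0 = 0
  E12 = -(0) = 0
  H4 = MIN(0, 0) = 0
  C9 = 0 - 0 = 0
  D4 = -(0) = 0
  E11 = 0 * 0 = 0
  G9 = MAX(0, 0) = 0
  D3 = MAX(0, 0) = 0

After the edit, cleaning proceeds:
  H8: a read changed (B3 0->7; B3 0->7) — executes, giving 14.
  C5: a read changed (H8 0->14; B3 0->7) — executes, giving 7.
  A10: a read changed (C5 0->7; H8 0->14) — executes, giving 21.
  E12: a read changed (A10 0->21) — executes, giving -21.
  H4: a read changed (C5 0->7; H8 0->14) — executes, giving 7.
  C9: a read changed (C5 0->7; H4 0->7) — executes, giving 0 — identical to its old value.
  D4: dirty, but its reads are unchanged (C9 unchanged); cached 0 stands.
  E11: a read changed (H4 0->7) — executes, giving 0 — identical to its old value.
  G9: a read changed (E12 0->-21) — executes, giving 0 — identical to its old value.
  D3: dirty, but its reads are unchanged (G9 unchanged, E11 unchanged); cached 0 stands.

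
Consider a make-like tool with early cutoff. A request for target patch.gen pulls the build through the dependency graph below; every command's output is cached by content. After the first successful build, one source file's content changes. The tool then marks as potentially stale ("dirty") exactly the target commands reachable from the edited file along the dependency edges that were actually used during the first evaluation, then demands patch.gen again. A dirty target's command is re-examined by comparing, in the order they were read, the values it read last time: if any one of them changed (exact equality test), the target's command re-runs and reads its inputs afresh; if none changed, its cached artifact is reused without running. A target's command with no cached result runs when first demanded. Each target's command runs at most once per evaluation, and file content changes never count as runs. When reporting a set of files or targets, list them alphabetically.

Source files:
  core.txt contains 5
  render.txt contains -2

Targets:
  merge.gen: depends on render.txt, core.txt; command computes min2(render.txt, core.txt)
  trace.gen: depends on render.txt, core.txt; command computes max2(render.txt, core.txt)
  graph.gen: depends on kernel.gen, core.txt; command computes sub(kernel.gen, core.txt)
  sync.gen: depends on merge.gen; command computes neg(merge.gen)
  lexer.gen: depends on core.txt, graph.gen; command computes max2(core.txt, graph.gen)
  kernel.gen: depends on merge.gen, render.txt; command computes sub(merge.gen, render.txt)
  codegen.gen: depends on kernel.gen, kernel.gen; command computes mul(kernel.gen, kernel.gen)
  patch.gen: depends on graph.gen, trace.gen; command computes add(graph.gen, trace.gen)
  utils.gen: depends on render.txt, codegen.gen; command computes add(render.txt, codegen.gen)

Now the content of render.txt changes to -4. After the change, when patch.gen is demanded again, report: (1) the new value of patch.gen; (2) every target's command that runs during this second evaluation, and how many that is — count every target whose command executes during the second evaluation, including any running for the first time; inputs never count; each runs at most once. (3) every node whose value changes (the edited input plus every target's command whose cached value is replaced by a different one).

Demanding patch.gen again yields 0.
3 target commands run: kernel.gen, merge.gen, trace.gen.
The nodes whose values change: merge.gen, render.txt.
Note where the cutoff bites: graph.gen is checked, finds nothing changed, and keeps its cache.

First demand of the output computes:
  merge.gen = min2(-2, 5) = -2
  kernel.gen = sub(-2, -2) = 0
  graph.gen = sub(0, 5) = -5
  trace.gen = max2(-2, 5) = 5
  patch.gen = add(-5, 5) = 0

After the edit, cleaning proceeds:
  merge.gen: a read changed (render.txt -2->-4) — executes, giving -4.
  kernel.gen: a read changed (merge.gen -2->-4; render.txt -2->-4) — executes, giving 0 — identical to its old value.
  graph.gen: dirty, but its reads are unchanged (kernel.gen unchanged, core.txt unchanged); cached -5 stands.
  trace.gen: a read changed (render.txt -2->-4) — executes, giving 5 — identical to its old value.
  patch.gen: dirty, but its reads are unchanged (graph.gen unchanged, trace.gen unchanged); cached 0 stands.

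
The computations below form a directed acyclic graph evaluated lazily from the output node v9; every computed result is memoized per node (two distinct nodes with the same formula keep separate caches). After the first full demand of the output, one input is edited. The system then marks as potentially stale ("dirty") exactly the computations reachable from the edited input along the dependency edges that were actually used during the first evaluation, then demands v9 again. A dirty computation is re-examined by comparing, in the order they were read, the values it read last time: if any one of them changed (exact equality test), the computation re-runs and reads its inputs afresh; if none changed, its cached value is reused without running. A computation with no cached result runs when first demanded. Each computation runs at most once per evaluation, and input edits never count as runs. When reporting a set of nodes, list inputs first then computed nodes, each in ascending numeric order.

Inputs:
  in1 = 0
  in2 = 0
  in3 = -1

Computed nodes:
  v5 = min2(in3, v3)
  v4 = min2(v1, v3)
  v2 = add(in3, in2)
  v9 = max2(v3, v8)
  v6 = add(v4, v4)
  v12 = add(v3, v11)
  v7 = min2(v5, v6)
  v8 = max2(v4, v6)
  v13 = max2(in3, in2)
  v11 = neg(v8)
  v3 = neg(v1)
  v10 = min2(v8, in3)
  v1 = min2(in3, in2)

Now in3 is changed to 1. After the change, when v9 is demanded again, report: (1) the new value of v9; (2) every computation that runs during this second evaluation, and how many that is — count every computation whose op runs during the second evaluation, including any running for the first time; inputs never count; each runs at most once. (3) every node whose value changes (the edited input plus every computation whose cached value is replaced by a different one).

First demand of the output computes:
  v1 = min2(-1, 0) = -1
  v3 = neg(-1) = 1
  v4 = min2(-1, 1) = -1
  v6 = add(-1, -1) = -2
  v8 = max2(-1, -2) = -1
  v9 = max2(1, -1) = 1

After the edit, cleaning proceeds:
  v1: a read changed (in3 -1->1) — executes, giving 0.
  v3: a read changed (v1 -1->0) — executes, giving 0.
  v4: a read changed (v1 -1->0; v3 1->0) — executes, giving 0.
  v6: a read changed (v4 -1->0; v4 -1->0) — executes, giving 0.
  v8: a read changed (v4 -1->0; v6 -2->0) — executes, giving 0.
  v9: a read changed (v3 1->0; v8 -1->0) — executes, giving 0.

Demanding v9 again yields 0.
6 computations run: v1, v3, v4, v6, v8, v9.
The nodes whose values change: in3, v1, v3, v4, v6, v8, v9.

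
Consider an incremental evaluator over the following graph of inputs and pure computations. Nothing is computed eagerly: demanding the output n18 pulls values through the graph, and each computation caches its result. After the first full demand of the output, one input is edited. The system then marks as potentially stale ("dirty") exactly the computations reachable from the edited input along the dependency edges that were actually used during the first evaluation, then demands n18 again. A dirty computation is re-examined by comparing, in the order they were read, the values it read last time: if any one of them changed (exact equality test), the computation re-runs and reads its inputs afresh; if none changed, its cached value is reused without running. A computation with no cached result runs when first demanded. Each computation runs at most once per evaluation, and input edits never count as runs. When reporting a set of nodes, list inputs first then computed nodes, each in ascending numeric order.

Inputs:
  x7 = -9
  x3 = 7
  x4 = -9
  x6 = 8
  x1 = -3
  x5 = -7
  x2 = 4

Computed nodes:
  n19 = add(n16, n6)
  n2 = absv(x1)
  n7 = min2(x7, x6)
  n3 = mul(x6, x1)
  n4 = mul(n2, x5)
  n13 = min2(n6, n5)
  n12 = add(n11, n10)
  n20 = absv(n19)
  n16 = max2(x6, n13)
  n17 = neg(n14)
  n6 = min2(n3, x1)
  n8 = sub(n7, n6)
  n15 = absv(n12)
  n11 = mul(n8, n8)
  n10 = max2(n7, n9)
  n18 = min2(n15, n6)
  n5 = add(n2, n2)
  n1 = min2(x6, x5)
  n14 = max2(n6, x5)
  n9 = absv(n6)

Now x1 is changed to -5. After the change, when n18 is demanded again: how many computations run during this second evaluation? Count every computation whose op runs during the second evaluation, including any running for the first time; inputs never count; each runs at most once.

Run set: n3, n6, n8, n9, n10, n11, n12, n15, n18 (9 run).

Initial pass — values computed on the first demand:
  n3 = mul(8, -3) = -24
  n6 = min2(-24, -3) = -24
  n7 = min2(-9, 8) = -9
  n8 = sub(-9, -24) = 15
  n9 = absv(-24) = 24
  n10 = max2(-9, 24) = 24
  n11 = mul(15, 15) = 225
  n12 = add(225, 24) = 249
  n15 = absv(249) = 249
  n18 = min2(249, -24) = -24

Second demand — change propagation:
  n3: re-runs because x1 -3->-5; new result -40.
  n6: re-runs because n3 -24->-40; x1 -3->-5; new result -40.
  n8: re-runs because n6 -24->-40; new result 31.
  n9: re-runs because n6 -24->-40; new result 40.
  n10: re-runs because n9 24->40; new result 40.
  n11: re-runs because n8 15->31; n8 15->31; new result 961.
  n12: re-runs because n11 225->961; n10 24->40; new result 1001.
  n15: re-runs because n12 249->1001; new result 1001.
  n18: re-runs because n15 249->1001; n6 -24->-40; new result -40.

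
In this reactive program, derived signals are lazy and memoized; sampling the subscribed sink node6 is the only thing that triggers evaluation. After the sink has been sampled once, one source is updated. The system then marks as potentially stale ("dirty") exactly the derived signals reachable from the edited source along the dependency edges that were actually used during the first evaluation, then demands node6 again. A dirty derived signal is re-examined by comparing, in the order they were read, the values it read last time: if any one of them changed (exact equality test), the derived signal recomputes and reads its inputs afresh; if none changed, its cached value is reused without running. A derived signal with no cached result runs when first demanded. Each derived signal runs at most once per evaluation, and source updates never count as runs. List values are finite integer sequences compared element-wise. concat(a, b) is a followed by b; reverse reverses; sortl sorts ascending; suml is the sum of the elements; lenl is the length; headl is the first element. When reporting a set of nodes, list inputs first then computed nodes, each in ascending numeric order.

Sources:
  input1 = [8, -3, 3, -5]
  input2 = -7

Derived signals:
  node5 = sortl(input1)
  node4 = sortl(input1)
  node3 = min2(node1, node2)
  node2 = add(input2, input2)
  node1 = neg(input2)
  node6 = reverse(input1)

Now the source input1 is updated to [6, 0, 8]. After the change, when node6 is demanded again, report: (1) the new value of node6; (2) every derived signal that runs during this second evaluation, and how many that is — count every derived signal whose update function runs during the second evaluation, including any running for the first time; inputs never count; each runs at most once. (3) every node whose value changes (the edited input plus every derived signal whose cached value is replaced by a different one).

Demanding node6 again yields [8, 0, 6].
1 derived signals run: node6.
The nodes whose values change: input1, node6.

First demand of the output computes:
  node6 = reverse([8, -3, 3, -5]) = [-5, 3, -3, 8]

After the edit, cleaning proceeds:
  node6: a read changed (input1 [8, -3, 3, -5]->[6, 0, 8]) — executes, giving [8, 0, 6].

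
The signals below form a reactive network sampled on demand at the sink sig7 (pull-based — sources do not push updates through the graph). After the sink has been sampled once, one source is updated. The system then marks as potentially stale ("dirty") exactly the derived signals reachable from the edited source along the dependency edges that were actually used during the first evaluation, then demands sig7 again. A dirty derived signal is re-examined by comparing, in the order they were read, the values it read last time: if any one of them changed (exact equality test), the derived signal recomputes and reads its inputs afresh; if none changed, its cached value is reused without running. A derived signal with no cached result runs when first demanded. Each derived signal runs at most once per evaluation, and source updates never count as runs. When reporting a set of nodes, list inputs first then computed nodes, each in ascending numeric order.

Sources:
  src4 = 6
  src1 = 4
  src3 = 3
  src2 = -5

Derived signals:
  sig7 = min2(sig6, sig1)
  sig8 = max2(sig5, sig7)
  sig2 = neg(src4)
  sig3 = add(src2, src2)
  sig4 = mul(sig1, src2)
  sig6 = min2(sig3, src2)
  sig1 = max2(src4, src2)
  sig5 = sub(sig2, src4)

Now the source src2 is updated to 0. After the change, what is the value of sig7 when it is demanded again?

Initial pass — values computed on the first demand:
  sig1 = max2(6, -5) = 6
  sig3 = add(-5, -5) = -10
  sig6 = min2(-10, -5) = -10
  sig7 = min2(-10, 6) = -10

Second demand — change propagation:
  sig1: re-runs because src2 -5->0; new result 6 (unchanged).
  sig3: re-runs because src2 -5->0; src2 -5->0; new result 0.
  sig6: re-runs because sig3 -10->0; src2 -5->0; new result 0.
  sig7: re-runs because sig6 -10->0; new result 0.

sig7 now evaluates to 0.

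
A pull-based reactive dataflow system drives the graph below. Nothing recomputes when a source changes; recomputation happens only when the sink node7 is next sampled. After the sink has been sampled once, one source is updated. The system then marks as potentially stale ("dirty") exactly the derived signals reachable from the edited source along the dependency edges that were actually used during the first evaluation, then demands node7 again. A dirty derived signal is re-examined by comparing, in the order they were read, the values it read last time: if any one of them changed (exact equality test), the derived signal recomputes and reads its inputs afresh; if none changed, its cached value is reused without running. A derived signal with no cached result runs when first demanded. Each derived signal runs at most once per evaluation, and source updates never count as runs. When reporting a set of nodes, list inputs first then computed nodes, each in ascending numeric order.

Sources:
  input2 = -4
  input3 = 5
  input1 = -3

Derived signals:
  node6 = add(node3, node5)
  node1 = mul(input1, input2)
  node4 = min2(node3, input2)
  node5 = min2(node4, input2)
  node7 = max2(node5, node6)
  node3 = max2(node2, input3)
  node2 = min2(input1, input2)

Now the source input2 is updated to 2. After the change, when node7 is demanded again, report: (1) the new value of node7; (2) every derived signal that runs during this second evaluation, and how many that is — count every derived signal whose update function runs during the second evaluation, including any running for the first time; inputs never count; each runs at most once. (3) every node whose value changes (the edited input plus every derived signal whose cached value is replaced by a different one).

First evaluation (everything demanded from the output):
  node2 = min2(-3, -4) = -4
  node3 = max2(-4, 5) = 5
  node4 = min2(5, -4) = -4
  node5 = min2(-4, -4) = -4
  node6 = add(5, -4) = 1
  node7 = max2(-4, 1) = 1

Propagation after the edit:
  node2: runs — input2 -4->2; result -3.
  node3: runs — node2 -4->-3; result 5 (same value as before).
  node4: runs — input2 -4->2; result 2.
  node5: runs — node4 -4->2; input2 -4->2; result 2.
  node6: runs — node5 -4->2; result 7.
  node7: runs — node5 -4->2; node6 1->7; result 7.

New value of node7: 7.
Derived signals that run: node2, node3, node4, node5, node6, node7 — 6 in total.
Values that change: input2, node2, node4, node5, node6, node7.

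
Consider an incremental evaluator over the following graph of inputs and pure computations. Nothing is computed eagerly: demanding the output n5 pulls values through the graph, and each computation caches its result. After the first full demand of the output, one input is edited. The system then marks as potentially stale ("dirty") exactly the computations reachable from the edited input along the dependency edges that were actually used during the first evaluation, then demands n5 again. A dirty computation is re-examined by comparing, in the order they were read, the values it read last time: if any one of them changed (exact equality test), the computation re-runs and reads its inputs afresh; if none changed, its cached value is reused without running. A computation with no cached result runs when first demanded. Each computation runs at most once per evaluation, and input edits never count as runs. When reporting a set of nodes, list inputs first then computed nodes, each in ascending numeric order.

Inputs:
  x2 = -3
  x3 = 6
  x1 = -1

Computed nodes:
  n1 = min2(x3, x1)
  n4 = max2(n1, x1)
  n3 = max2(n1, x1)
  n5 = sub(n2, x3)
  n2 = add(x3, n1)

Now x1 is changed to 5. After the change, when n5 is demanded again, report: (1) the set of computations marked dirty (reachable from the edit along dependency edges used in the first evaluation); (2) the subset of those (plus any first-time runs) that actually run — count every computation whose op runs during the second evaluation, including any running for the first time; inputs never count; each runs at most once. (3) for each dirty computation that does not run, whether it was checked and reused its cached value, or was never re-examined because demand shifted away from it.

Dirty set: n1, n2, n5.
Run set: n1, n2, n5 (3 run).
All dirty computations ended up running.

Initial pass — values computed on the first demand:
  n1 = min2(6, -1) = -1
  n2 = add(6, -1) = 5
  n5 = sub(5, 6) = -1

Second demand — change propagation:
  n1: re-runs because x1 -1->5; new result 5.
  n2: re-runs because n1 -1->5; new result 11.
  n5: re-runs because n2 5->11; new result 5.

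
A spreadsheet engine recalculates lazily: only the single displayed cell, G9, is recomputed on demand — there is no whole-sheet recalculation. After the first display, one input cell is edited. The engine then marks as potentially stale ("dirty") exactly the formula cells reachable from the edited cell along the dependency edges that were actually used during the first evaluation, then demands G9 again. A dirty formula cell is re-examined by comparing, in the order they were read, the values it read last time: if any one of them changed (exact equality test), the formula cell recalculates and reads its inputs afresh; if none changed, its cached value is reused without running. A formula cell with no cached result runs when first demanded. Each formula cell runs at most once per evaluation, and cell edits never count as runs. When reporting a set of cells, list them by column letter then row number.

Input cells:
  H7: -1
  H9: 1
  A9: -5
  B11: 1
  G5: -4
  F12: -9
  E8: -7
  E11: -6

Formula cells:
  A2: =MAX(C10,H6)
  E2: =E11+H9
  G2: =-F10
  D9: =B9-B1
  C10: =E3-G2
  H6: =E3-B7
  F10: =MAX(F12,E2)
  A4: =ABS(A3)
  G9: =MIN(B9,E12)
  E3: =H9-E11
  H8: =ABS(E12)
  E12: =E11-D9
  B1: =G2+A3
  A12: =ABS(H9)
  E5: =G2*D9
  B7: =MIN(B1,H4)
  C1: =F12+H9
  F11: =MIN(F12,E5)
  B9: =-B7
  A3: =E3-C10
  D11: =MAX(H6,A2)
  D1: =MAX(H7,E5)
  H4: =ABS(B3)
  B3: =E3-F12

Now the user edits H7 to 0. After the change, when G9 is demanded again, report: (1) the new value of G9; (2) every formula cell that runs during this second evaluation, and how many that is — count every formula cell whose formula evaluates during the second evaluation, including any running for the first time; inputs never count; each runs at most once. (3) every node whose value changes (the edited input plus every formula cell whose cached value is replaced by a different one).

New value of G9: -10.
Formula cells that run: none — 0 in total.
Values that change: H7.
Key observation: H7 is never demanded by the output, so the edit triggers no recomputation at all.

First evaluation (everything demanded from the output):
  E2 = -6 + 1 = -5
  E3 = 1 - -6 = 7
  B3 = 7 - -9 = 16
  F10 = MAX(-9, -5) = -5
  G2 = -(-5) = 5
  C10 = 7 - 5 = 2
  A3 = 7 - 2 = 5
  B1 = 5 + 5 = 10
  H4 = ABS(16) = 16
  B7 = MIN(10, 16) = 10
  B9 = -(10) = -10
  D9 = -10 - 10 = -20
  E12 = -6 - -20 = 14
  G9 = MIN(-10, 14) = -10

Propagation after the edit:
  H7 feeds no computation that the output demands — nothing is marked dirty and nothing runs.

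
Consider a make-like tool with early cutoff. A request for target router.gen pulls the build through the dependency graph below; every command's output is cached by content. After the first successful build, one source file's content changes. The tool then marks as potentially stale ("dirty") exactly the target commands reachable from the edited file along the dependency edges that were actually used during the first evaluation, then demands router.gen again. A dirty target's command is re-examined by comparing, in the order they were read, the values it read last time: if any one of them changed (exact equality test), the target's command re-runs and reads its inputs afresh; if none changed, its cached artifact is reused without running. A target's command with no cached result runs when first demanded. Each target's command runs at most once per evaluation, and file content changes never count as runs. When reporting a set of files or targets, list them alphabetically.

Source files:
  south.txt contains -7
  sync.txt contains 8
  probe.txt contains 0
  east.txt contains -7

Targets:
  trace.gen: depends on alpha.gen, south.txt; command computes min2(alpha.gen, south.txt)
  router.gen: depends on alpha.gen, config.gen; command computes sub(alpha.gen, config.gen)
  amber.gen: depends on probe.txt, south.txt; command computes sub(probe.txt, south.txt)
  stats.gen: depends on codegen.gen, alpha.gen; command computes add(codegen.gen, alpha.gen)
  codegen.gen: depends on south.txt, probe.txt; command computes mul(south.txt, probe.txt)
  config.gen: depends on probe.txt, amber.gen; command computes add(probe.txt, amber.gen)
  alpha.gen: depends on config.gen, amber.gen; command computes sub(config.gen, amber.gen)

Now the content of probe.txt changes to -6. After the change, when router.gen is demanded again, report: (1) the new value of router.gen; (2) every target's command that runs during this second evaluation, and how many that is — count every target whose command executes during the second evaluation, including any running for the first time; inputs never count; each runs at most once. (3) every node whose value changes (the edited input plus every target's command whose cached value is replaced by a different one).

First demand of the output computes:
  amber.gen = sub(0, -7) = 7
  config.gen = add(0, 7) = 7
  alpha.gen = sub(7, 7) = 0
  router.gen = sub(0, 7) = -7

After the edit, cleaning proceeds:
  amber.gen: a read changed (probe.txt 0->-6) — executes, giving 1.
  config.gen: a read changed (probe.txt 0->-6; amber.gen 7->1) — executes, giving -5.
  alpha.gen: a read changed (config.gen 7->-5; amber.gen 7->1) — executes, giving -6.
  router.gen: a read changed (alpha.gen 0->-6; config.gen 7->-5) — executes, giving -1.

Demanding router.gen again yields -1.
4 target commands run: alpha.gen, amber.gen, config.gen, router.gen.
The nodes whose values change: alpha.gen, amber.gen, config.gen, probe.txt, router.gen.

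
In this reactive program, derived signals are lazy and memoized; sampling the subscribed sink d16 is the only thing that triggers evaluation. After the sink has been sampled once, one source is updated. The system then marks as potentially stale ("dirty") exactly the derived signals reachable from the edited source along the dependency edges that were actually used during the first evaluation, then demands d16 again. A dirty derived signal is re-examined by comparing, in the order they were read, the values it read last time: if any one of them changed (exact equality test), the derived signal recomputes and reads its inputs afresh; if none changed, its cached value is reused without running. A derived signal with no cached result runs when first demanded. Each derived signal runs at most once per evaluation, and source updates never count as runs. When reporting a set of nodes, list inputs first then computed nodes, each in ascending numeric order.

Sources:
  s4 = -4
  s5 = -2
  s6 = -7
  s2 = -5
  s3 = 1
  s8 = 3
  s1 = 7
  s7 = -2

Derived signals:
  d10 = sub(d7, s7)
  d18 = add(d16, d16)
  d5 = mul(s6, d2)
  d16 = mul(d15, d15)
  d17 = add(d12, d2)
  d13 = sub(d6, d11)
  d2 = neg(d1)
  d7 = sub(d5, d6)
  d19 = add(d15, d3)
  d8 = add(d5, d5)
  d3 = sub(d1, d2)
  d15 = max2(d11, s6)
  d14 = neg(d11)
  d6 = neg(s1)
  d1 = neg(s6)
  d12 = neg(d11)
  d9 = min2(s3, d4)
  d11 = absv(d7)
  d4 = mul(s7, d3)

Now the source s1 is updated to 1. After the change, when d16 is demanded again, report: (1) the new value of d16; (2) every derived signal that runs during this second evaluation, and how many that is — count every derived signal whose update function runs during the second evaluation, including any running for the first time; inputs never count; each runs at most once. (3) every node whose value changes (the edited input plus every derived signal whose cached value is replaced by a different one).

First demand of the output computes:
  d1 = neg(-7) = 7
  d2 = neg(7) = -7
  d5 = mul(-7, -7) = 49
  d6 = neg(7) = -7
  d7 = sub(49, -7) = 56
  d11 = absv(56) = 56
  d15 = max2(56, -7) = 56
  d16 = mul(56, 56) = 3136

After the edit, cleaning proceeds:
  d6: a read changed (s1 7->1) — executes, giving -1.
  d7: a read changed (d6 -7->-1) — executes, giving 50.
  d11: a read changed (d7 56->50) — executes, giving 50.
  d15: a read changed (d11 56->50) — executes, giving 50.
  d16: a read changed (d15 56->50; d15 56->50) — executes, giving 2500.

Demanding d16 again yields 2500.
5 derived signals run: d6, d7, d11, d15, d16.
The nodes whose values change: s1, d6, d7, d11, d15, d16.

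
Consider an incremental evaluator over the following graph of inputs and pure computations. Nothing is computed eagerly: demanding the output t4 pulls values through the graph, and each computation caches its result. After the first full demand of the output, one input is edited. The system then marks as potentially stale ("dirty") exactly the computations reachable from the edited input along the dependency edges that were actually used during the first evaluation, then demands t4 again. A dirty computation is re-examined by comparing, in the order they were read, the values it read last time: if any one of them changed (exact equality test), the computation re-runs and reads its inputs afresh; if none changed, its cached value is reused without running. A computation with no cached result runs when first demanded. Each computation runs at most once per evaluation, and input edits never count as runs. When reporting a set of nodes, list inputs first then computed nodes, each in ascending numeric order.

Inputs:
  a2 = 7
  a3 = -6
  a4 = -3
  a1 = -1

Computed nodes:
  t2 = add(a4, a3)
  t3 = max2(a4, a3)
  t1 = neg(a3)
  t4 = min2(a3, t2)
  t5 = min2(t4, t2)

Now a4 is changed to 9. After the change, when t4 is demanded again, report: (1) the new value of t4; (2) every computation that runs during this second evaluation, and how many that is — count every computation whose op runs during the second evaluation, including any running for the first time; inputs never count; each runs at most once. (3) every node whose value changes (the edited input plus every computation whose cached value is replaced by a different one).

Initial pass — values computed on the first demand:
  t2 = add(-3, -6) = -9
  t4 = min2(-6, -9) = -9

Second demand — change propagation:
  t2: re-runs because a4 -3->9; new result 3.
  t4: re-runs because t2 -9->3; new result -6.

t4 now evaluates to -6.
Run set: t2, t4 (2 run).
Changed values: a4, t2, t4.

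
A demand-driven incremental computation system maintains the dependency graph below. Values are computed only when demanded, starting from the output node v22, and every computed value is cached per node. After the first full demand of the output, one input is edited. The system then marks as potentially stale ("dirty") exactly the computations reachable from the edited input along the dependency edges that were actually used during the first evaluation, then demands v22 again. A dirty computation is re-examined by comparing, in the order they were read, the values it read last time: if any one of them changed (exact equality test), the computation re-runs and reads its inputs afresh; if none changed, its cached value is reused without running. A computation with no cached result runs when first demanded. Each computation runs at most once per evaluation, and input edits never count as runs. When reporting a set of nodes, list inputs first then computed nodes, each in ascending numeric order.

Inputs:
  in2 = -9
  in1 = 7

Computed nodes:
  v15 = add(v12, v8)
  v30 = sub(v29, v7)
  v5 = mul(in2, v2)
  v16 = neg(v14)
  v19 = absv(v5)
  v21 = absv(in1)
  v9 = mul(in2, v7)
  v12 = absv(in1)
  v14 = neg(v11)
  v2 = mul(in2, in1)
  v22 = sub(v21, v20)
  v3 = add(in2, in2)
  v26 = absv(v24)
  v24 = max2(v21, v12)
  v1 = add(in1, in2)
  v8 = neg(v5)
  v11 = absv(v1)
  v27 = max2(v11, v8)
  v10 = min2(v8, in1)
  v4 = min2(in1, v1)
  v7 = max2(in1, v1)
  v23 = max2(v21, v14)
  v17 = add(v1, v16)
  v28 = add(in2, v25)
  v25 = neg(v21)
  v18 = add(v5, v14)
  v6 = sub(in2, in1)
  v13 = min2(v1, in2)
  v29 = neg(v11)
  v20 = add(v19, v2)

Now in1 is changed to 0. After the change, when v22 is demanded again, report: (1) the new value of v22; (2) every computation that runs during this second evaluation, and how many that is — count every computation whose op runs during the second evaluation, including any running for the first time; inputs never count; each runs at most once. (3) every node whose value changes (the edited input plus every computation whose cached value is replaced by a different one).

First evaluation (everything demanded from the output):
  v2 = mul(-9, 7) = -63
  v5 = mul(-9, -63) = 567
  v19 = absv(567) = 567
  v20 = add(567, -63) = 504
  v21 = absv(7) = 7
  v22 = sub(7, 504) = -497

Propagation after the edit:
  v2: runs — in1 7->0; result 0.
  v5: runs — v2 -63->0; result 0.
  v19: runs — v5 567->0; result 0.
  v20: runs — v19 567->0; v2 -63->0; result 0.
  v21: runs — in1 7->0; result 0.
  v22: runs — v21 7->0; v20 504->0; result 0.

New value of v22: 0.
Computations that run: v2, v5, v19, v20, v21, v22 — 6 in total.
Values that change: in1, v2, v5, v19, v20, v21, v22.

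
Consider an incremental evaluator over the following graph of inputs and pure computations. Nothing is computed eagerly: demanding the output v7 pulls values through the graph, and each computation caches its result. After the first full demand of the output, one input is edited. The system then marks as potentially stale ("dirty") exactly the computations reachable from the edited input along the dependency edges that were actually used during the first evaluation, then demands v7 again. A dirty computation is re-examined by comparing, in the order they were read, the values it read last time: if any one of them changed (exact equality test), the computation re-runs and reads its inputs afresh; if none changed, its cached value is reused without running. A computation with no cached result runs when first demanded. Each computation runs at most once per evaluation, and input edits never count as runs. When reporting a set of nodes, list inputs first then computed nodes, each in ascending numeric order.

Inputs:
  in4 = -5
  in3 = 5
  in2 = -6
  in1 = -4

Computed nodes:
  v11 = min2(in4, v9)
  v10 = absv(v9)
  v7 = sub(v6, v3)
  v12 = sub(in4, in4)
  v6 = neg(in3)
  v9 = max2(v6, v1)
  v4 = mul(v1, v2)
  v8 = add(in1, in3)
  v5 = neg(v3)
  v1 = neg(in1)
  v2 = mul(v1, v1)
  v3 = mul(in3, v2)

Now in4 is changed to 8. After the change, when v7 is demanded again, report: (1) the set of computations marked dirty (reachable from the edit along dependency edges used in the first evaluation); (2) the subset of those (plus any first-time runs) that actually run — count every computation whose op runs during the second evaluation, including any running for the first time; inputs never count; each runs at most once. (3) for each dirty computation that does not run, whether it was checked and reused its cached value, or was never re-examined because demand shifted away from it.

Initial pass — values computed on the first demand:
  v1 = neg(-4) = 4
  v2 = mul(4, 4) = 16
  v3 = mul(5, 16) = 80
  v6 = neg(5) = -5
  v7 = sub(-5, 80) = -85

Second demand — change propagation:
  no demanded computation ever read in4, so the edit dirties nothing and nothing runs.

The important point: nothing the output needs ever reads in4, so the edit is invisible to it.

Dirty set: none.
Run set: none (0 run).
All dirty computations ended up running.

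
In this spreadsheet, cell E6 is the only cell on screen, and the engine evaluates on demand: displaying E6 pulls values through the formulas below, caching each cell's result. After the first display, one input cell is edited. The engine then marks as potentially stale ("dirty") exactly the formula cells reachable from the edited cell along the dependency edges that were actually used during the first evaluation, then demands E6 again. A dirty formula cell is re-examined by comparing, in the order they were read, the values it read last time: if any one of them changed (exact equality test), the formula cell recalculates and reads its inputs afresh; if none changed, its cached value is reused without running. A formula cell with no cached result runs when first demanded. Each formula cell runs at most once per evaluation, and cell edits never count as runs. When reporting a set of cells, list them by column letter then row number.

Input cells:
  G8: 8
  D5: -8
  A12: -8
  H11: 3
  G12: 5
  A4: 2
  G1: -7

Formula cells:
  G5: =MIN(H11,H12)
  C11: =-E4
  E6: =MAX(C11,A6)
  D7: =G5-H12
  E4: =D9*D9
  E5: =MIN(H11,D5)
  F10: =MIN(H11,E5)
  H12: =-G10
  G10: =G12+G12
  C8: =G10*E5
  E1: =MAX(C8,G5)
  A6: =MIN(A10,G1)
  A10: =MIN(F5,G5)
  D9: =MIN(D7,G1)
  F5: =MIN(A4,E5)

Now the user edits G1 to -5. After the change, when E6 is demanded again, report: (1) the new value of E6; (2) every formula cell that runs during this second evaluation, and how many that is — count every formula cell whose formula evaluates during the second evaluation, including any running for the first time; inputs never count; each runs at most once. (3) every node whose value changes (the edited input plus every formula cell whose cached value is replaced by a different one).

E6 now evaluates to -10.
Run set: A6, C11, D9, E4, E6 (5 run).
Changed values: C11, D9, E4, G1.

Initial pass — values computed on the first demand:
  E5 = MIN(3, -8) = -8
  F5 = MIN(2, -8) = -8
  G10 = 5 + 5 = 10
  H12 = -(10) = -10
  G5 = MIN(3, -10) = -10
  A10 = MIN(-8, -10) = -10
  A6 = MIN(-10, -7) = -10
  D7 = -10 - -10 = 0
  D9 = MIN(0, -7) = -7
  E4 = -7 * -7 = 49
  C11 = -(49) = -49
  E6 = MAX(-49, -10) = -10

Second demand — change propagation:
  A6: re-runs because G1 -7->-5; new result -10 (unchanged).
  D9: re-runs because G1 -7->-5; new result -5.
  E4: re-runs because D9 -7->-5; D9 -7->-5; new result 25.
  C11: re-runs because E4 49->25; new result -25.
  E6: re-runs because C11 -49->-25; new result -10 (unchanged).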